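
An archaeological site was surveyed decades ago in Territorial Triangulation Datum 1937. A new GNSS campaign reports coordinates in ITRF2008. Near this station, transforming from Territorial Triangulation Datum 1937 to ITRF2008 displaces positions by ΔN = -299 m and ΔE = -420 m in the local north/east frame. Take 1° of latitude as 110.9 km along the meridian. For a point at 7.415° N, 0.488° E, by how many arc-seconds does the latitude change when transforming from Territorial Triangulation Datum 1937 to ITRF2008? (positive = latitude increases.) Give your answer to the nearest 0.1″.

Δφ = -9.7″

1° of latitude = 110.9 km, so Δφ = -299.0 / 110900 = -0.0026961° = -9.706″.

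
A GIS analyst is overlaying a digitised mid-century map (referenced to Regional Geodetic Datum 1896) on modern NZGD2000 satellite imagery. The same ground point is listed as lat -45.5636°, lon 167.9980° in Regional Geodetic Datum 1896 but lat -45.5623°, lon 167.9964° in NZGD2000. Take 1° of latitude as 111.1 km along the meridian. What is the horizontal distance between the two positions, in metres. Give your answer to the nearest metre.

Δφ = -45.5623° − -45.5636° = +0.0013°; Δλ = 167.9964° − 167.9980° = -0.0016°.
ΔN = Δφ × 111100 = 144.4 m; ΔE = Δλ × 111100 × cos(-45.5636°) = -0.0016 × 111100 × 0.700117 = -124.5 m.
Distance = √(ΔE² + ΔN²) = √((-124.5)² + 144.4²) = 190.7 m.

191 m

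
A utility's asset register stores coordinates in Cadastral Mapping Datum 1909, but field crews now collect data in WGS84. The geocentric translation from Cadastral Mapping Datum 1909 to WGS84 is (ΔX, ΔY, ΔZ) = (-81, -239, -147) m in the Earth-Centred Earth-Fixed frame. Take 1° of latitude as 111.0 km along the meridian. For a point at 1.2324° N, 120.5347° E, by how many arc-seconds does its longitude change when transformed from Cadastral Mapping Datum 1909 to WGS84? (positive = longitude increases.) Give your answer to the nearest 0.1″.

Δλ = 6.2″

sin φ = 0.021508, cos φ = 0.999769, sin λ = 0.861322, cos λ = -0.508060.
East component: ΔE = −sin λ·ΔX + cos λ·ΔY = −(0.861322)(-81) + (-0.508060)(-239) = 191.19 m.
1° of latitude spans 111000 m; at latitude φ, 1° of longitude spans that × cos φ = 110974.3 m, so Δλ = 191.19 / 110974.3 × 3600 = 6.202″.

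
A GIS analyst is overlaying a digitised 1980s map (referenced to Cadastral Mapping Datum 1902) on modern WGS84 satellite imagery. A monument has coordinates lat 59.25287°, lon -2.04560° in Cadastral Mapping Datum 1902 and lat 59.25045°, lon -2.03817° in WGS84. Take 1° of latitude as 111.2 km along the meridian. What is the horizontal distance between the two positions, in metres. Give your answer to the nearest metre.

501 m

Δφ = 59.25045° − 59.25287° = -0.00242°; Δλ = -2.03817° − -2.04560° = +0.00743°.
ΔN = Δφ × 111200 = -269.1 m; ΔE = Δλ × 111200 × cos(59.25287°) = +0.00743 × 111200 × 0.511250 = 422.4 m.
Distance = √(ΔE² + ΔN²) = √(422.4² + (-269.1)²) = 500.8 m.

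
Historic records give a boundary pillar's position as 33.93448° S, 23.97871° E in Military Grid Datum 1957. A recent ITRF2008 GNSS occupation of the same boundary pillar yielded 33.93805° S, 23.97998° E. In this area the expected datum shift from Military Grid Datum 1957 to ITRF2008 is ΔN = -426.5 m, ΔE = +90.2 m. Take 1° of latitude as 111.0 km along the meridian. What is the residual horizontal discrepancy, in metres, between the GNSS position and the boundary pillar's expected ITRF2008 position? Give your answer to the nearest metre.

40 m

Observed coordinate differences: Δφ = -0.00357°, Δλ = +0.00127°.
Converting to metres (1° lat = 111000 m, cos φ = 0.829676): observed ΔN = -396.3 m, observed ΔE = 117.0 m.
Subtracting the expected shift leaves a residual of -396.3 − (-426.5) = 30.2 m north and 117.0 − (90.2) = 26.8 m east.
Residual distance = √(30.2² + 26.8²) = 40.4 m.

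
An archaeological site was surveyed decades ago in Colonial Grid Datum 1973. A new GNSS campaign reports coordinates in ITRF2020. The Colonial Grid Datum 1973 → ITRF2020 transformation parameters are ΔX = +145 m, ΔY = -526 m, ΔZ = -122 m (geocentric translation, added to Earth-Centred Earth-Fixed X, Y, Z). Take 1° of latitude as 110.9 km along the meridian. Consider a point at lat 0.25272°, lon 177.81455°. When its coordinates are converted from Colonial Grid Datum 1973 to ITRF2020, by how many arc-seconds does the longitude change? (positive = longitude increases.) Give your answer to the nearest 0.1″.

sin φ = 0.004411, cos φ = 0.999990, sin λ = 0.038134, cos λ = -0.999273.
East component: ΔE = −sin λ·ΔX + cos λ·ΔY = −(0.038134)(145) + (-0.999273)(-526) = 520.09 m.
1° of latitude spans 110900 m; at latitude φ, 1° of longitude spans that × cos φ = 110898.9 m, so Δλ = 520.09 / 110898.9 × 3600 = 16.883″.

Δλ = 16.9″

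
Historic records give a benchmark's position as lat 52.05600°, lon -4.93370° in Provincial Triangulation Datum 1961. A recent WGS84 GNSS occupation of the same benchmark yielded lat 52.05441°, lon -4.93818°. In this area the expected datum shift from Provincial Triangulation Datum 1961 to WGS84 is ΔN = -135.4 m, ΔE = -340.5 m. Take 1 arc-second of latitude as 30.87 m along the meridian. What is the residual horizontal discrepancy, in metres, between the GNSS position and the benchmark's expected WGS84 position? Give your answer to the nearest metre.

Observed coordinate differences: Δφ = -0.00159°, Δλ = -0.00448°.
Converting to metres (1° lat = 111132 m, cos φ = 0.614891): observed ΔN = -176.7 m, observed ΔE = -306.1 m.
Subtracting the expected shift leaves a residual of -176.7 − (-135.4) = -41.3 m north and -306.1 − (-340.5) = 34.4 m east.
Residual distance = √((-41.3)² + 34.4²) = 53.7 m.

54 m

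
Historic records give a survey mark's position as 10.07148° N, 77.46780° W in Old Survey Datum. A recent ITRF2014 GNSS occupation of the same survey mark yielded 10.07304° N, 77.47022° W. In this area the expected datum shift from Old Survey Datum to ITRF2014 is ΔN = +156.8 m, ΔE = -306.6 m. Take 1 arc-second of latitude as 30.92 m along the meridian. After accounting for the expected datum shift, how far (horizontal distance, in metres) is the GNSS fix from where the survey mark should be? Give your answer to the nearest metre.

Observed coordinate differences: Δφ = +0.00156°, Δλ = -0.00242°.
Converting to metres (1° lat = 111312 m, cos φ = 0.984590): observed ΔN = 173.6 m, observed ΔE = -265.2 m.
Subtracting the expected shift leaves a residual of 173.6 − (156.8) = 16.8 m north and -265.2 − (-306.6) = 41.4 m east.
Residual distance = √(16.8² + 41.4²) = 44.7 m.

45 m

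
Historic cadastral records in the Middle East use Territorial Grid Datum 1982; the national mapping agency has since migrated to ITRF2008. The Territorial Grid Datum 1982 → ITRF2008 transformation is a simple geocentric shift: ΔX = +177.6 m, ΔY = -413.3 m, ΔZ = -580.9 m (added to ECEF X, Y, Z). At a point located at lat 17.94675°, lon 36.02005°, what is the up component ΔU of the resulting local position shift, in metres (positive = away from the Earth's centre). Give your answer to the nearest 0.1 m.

At φ = 17.94675°, λ = 36.02005°: sin φ = 0.308133, cos φ = 0.951343, sin λ = 0.588068, cos λ = 0.808811.
ΔU = cos φ cos λ·ΔX + cos φ sin λ·ΔY + sin φ·ΔZ = (0.951343)(0.808811)(177.6) + (0.951343)(0.588068)(-413.3) + (0.308133)(-580.9) = -273.56 m.

ΔU = -273.6 m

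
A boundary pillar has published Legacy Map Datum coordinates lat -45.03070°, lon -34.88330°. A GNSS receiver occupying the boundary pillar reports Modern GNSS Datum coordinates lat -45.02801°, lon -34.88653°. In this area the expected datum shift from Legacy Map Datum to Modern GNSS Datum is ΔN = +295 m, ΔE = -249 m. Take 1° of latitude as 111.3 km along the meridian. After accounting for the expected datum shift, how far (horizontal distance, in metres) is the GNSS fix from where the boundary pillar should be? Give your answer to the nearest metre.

7 m

Observed coordinate differences: Δφ = +0.00269°, Δλ = -0.00323°.
Converting to metres (1° lat = 111300 m, cos φ = 0.706728): observed ΔN = 299.4 m, observed ΔE = -254.1 m.
Subtracting the expected shift leaves a residual of 299.4 − (295) = 4.4 m north and -254.1 − (-249) = -5.1 m east.
Residual distance = √(4.4² + (-5.1)²) = 6.7 m.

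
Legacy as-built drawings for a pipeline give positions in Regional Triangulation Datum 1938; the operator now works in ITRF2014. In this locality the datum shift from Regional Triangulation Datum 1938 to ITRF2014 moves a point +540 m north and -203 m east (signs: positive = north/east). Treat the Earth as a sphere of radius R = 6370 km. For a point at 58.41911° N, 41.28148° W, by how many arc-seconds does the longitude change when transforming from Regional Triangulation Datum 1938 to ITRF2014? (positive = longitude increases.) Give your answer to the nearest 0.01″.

At latitude 58.41911°, cos φ = 0.523702.
One radian of longitude at latitude φ spans R cos φ, so Δλ = ΔE / (R cos φ) = -203.0 / (6370000 × 0.523702) = -6.0852e-05 rad = -12.552″.

Δλ = -12.55″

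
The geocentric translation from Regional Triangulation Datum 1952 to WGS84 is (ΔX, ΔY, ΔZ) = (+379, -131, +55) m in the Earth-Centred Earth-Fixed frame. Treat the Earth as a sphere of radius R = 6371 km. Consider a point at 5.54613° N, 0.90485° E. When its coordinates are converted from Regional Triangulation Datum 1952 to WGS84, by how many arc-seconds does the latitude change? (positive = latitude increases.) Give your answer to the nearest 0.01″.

sin φ = 0.096647, cos φ = 0.995319, sin λ = 0.015792, cos λ = 0.999875.
North component: ΔN = −sin φ cos λ·ΔX − sin φ sin λ·ΔY + cos φ·ΔZ = −(0.096647)(0.999875)(379) − (0.096647)(0.015792)(-131) + (0.995319)(55) = 18.32 m.
1° of latitude spans πR/180 = 111195 m, so Δφ = 18.32 / 111195 × 3600 = 0.593″.

Δφ = 0.59″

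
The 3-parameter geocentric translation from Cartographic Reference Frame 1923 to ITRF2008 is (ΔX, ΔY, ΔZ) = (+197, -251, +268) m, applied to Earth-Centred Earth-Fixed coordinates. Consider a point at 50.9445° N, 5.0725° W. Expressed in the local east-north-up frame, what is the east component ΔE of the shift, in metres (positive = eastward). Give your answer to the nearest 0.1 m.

The local east axis at (φ, λ) is (−sin λ, cos λ, 0), so ΔE = −sin(-5.0725°)·197 + cos(-5.0725°)·(-251) = -232.60 m.

ΔE = -232.6 m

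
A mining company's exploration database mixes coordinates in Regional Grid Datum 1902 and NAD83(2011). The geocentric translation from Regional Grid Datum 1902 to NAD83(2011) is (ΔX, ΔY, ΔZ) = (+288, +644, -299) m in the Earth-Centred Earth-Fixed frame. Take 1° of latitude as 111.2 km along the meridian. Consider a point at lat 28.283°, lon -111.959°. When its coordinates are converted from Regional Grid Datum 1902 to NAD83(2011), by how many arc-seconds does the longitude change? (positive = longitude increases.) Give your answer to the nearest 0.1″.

Δλ = 1.0″

sin φ = 0.473827, cos φ = 0.880618, sin λ = -0.927452, cos λ = -0.373943.
East component: ΔE = −sin λ·ΔX + cos λ·ΔY = −(-0.927452)(288) + (-0.373943)(644) = 26.29 m.
1° of latitude spans 111200 m; at latitude φ, 1° of longitude spans that × cos φ = 97924.7 m, so Δλ = 26.29 / 97924.7 × 3600 = 0.966″.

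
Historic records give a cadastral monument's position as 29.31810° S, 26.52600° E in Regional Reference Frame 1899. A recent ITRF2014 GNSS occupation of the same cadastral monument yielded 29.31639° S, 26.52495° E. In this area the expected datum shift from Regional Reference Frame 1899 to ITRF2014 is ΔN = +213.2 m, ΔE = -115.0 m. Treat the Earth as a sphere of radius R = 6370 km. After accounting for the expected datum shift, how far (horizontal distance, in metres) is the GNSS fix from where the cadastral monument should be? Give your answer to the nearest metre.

Observed coordinate differences: Δφ = +0.00171°, Δλ = -0.00105°.
Converting to metres (1° lat = 111177 m, cos φ = 0.871915): observed ΔN = 190.1 m, observed ΔE = -101.8 m.
Subtracting the expected shift leaves a residual of 190.1 − (213.2) = -23.1 m north and -101.8 − (-115.0) = 13.2 m east.
Residual distance = √((-23.1)² + 13.2²) = 26.6 m.

27 m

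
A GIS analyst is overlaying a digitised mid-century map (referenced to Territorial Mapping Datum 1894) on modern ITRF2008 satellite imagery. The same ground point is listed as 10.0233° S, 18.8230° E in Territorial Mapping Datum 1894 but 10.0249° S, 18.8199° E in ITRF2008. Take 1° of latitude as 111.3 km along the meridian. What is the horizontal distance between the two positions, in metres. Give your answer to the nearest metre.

384 m

Δφ = -10.0249° − -10.0233° = -0.0016°; Δλ = 18.8199° − 18.8230° = -0.0031°.
ΔN = Δφ × 111300 = -178.1 m; ΔE = Δλ × 111300 × cos(-10.0233°) = -0.0031 × 111300 × 0.984737 = -339.8 m.
Distance = √(ΔE² + ΔN²) = √((-339.8)² + (-178.1)²) = 383.6 m.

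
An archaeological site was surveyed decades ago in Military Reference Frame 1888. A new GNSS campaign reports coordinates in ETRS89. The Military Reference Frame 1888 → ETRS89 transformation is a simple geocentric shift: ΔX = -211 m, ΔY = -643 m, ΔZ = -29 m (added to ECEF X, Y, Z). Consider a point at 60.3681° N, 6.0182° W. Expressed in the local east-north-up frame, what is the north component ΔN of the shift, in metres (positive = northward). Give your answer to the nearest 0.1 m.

At φ = 60.3681°, λ = -6.0182°: sin φ = 0.869220, cos φ = 0.494426, sin λ = -0.104844, cos λ = 0.994489.
ΔN = −sin φ cos λ·ΔX − sin φ sin λ·ΔY + cos φ·ΔZ = −(0.869220)(0.994489)(-211) − (0.869220)(-0.104844)(-643) + (0.494426)(-29) = 109.46 m.

ΔN = 109.5 m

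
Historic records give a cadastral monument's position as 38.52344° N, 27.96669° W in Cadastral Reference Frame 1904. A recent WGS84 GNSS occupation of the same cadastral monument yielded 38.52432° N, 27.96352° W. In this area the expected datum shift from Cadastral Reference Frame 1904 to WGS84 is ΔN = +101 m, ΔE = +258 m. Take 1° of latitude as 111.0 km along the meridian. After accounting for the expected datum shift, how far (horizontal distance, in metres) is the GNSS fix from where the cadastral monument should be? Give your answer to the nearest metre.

Observed coordinate differences: Δφ = +0.00088°, Δλ = +0.00317°.
Converting to metres (1° lat = 111000 m, cos φ = 0.782353): observed ΔN = 97.7 m, observed ΔE = 275.3 m.
Subtracting the expected shift leaves a residual of 97.7 − (101) = -3.3 m north and 275.3 − (258) = 17.3 m east.
Residual distance = √((-3.3)² + 17.3²) = 17.6 m.

18 m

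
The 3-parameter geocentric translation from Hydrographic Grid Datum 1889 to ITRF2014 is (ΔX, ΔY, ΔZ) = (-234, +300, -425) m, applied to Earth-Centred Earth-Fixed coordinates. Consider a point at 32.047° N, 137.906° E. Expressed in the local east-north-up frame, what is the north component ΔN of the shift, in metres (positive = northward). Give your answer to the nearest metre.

ΔN = -559 m

The local north axis is (−sin φ cos λ, −sin φ sin λ, cos φ), giving ΔN = -92.135 − 106.709 − 360.236 = -559.08 m.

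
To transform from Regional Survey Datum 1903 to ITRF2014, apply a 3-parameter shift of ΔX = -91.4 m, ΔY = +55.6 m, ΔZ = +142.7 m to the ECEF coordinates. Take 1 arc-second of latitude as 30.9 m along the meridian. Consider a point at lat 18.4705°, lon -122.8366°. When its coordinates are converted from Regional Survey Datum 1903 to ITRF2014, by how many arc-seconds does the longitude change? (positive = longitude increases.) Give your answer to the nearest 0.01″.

sin φ = 0.316816, cos φ = 0.948487, sin λ = -0.840220, cos λ = -0.542245.
East component: ΔE = −sin λ·ΔX + cos λ·ΔY = −(-0.840220)(-91.4) + (-0.542245)(55.6) = -106.94 m.
1° of latitude spans 3600 × 30.90 = 111240 m; at latitude φ, 1° of longitude spans that × cos φ = 105509.7 m, so Δλ = -106.94 / 105509.7 × 3600 = -3.649″.

Δλ = -3.65″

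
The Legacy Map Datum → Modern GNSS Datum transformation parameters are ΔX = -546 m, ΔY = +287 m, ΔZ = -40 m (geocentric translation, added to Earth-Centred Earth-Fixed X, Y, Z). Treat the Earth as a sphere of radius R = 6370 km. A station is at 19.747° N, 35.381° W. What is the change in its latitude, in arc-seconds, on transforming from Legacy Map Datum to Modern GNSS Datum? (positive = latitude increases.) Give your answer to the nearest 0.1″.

Δφ = 5.5″

sin φ = 0.337867, cos φ = 0.941194, sin λ = -0.579011, cos λ = 0.815320.
North component: ΔN = −sin φ cos λ·ΔX − sin φ sin λ·ΔY + cos φ·ΔZ = −(0.337867)(0.815320)(-546) − (0.337867)(-0.579011)(287) + (0.941194)(-40) = 168.90 m.
1° of latitude spans πR/180 = 111177 m, so Δφ = 168.90 / 111177 × 3600 = 5.469″.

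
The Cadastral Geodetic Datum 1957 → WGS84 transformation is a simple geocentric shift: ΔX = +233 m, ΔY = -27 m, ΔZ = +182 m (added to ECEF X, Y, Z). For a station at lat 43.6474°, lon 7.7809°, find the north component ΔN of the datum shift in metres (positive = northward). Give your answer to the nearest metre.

The local north axis is (−sin φ cos λ, −sin φ sin λ, cos φ), giving ΔN = -159.340 + 2.523 + 131.695 = -25.12 m.

ΔN = -25 m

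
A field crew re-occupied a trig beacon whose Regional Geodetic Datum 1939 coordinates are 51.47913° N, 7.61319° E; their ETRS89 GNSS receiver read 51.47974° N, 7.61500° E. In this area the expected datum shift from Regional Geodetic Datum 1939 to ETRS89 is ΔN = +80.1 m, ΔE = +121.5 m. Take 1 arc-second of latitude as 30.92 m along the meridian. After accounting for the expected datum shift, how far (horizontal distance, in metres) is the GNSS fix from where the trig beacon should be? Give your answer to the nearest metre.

Observed coordinate differences: Δφ = +0.00061°, Δλ = +0.00181°.
Converting to metres (1° lat = 111312 m, cos φ = 0.622800): observed ΔN = 67.9 m, observed ΔE = 125.5 m.
Subtracting the expected shift leaves a residual of 67.9 − (80.1) = -12.2 m north and 125.5 − (121.5) = 4.0 m east.
Residual distance = √((-12.2)² + 4.0²) = 12.8 m.

13 m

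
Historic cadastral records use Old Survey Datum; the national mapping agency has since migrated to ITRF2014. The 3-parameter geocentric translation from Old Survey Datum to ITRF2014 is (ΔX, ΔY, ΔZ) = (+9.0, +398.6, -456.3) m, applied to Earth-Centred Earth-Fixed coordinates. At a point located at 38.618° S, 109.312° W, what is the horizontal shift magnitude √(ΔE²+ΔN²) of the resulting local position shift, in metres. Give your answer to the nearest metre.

606 m

At φ = -38.618°, λ = -109.312°: sin φ = -0.624125, cos φ = 0.781324, sin λ = -0.943732, cos λ = -0.330712.
ΔE = −sin λ·ΔX + cos λ·ΔY = −(-0.943732)·(9.0) + (-0.330712)·(398.6) = -123.33 m.
ΔN = −sin φ cos λ·ΔX − sin φ sin λ·ΔY + cos φ·ΔZ = −(-0.624125)(-0.330712)(9.0) − (-0.624125)(-0.943732)(398.6) + (0.781324)(-456.3) = -593.15 m.
Horizontal magnitude = √(ΔE² + ΔN²) = √((-123.33)² + (-593.15)²) = 605.84 m.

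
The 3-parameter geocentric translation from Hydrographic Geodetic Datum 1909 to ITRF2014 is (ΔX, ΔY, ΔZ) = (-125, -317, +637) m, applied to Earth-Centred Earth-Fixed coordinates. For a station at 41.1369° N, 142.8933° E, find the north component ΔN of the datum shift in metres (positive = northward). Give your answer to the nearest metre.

ΔN = 540 m

The local north axis is (−sin φ cos λ, −sin φ sin λ, cos φ), giving ΔN = -65.582 + 125.814 + 479.750 = 539.98 m.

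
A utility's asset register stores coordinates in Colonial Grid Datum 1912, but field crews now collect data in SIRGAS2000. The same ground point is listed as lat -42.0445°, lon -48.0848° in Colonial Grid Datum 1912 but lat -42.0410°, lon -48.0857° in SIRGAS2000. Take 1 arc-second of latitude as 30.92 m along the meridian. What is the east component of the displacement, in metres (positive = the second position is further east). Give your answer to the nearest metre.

Δφ = -42.0410° − -42.0445° = +0.0035°; Δλ = -48.0857° − -48.0848° = -0.0009°.
1° of latitude = 3600 × 30.92 = 111312 m.
ΔN = Δφ × 111312 = 389.6 m; ΔE = Δλ × 111312 × cos(-42.0445°) = -0.0009 × 111312 × 0.742625 = -74.4 m.

ΔE = -74 m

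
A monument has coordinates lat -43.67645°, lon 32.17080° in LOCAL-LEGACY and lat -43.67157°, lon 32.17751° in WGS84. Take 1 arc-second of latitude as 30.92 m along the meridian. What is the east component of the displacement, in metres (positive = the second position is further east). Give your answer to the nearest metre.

ΔE = 540 m

Δφ = -43.67157° − -43.67645° = +0.00488°; Δλ = 32.17751° − 32.17080° = +0.00671°.
1° of latitude = 3600 × 30.92 = 111312 m.
ΔN = Δφ × 111312 = 543.2 m; ΔE = Δλ × 111312 × cos(-43.67645°) = +0.00671 × 111312 × 0.723251 = 540.2 m.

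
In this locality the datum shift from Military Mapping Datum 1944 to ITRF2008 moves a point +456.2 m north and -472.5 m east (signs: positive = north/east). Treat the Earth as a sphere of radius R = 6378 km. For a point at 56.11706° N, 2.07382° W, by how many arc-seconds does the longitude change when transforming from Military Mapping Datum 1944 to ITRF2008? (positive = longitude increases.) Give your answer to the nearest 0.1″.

At latitude 56.11706°, cos φ = 0.557498.
One radian of longitude at latitude φ spans R cos φ, so Δλ = ΔE / (R cos φ) = -472.5 / (6378000 × 0.557498) = -1.3288e-04 rad = -27.409″.

Δλ = -27.4″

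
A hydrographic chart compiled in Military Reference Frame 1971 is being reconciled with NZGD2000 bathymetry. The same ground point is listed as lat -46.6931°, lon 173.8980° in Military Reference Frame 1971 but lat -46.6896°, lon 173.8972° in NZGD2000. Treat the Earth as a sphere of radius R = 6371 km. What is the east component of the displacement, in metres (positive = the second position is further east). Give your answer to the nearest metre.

ΔE = -61 m

Δφ = -46.6896° − -46.6931° = +0.0035°; Δλ = 173.8972° − 173.8980° = -0.0008°.
1° along a meridian = πR/180 = 111195 m.
ΔN = Δφ × 111195 = 389.2 m; ΔE = Δλ × 111195 × cos(-46.6931°) = -0.0008 × 111195 × 0.685906 = -61.0 m.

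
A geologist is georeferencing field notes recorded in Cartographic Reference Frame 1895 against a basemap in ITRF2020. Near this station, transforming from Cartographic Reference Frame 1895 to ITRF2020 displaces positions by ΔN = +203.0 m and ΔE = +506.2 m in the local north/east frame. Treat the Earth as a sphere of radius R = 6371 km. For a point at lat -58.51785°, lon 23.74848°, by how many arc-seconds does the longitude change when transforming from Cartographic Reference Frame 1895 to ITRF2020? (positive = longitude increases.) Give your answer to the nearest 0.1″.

At latitude -58.51785°, cos φ = 0.522233.
One radian of longitude at latitude φ spans R cos φ, so Δλ = ΔE / (R cos φ) = 506.2 / (6371000 × 0.522233) = 1.5214e-04 rad = 31.382″.

Δλ = 31.4″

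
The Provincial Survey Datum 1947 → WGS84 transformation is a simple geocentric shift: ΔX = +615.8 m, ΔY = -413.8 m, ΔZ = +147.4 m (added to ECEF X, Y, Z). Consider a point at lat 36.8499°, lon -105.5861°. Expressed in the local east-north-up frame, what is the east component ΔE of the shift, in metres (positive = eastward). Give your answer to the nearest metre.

ΔE = 704 m

The local east axis at (φ, λ) is (−sin λ, cos λ, 0), so ΔE = −sin(-105.5861°)·615.8 + cos(-105.5861°)·(-413.8) = 704.34 m.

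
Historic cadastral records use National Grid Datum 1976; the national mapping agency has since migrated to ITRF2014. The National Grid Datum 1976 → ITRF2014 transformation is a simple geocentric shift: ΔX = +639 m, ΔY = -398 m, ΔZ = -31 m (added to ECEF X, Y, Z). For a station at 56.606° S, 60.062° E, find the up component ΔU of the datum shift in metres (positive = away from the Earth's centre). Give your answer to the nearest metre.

ΔU = 12 m

At φ = -56.606°, λ = 60.062°: sin φ = -0.834906, cos φ = 0.550393, sin λ = 0.866566, cos λ = 0.499063.
ΔU = cos φ cos λ·ΔX + cos φ sin λ·ΔY + sin φ·ΔZ = (0.550393)(0.499063)(639) + (0.550393)(0.866566)(-398) + (-0.834906)(-31) = 11.58 m.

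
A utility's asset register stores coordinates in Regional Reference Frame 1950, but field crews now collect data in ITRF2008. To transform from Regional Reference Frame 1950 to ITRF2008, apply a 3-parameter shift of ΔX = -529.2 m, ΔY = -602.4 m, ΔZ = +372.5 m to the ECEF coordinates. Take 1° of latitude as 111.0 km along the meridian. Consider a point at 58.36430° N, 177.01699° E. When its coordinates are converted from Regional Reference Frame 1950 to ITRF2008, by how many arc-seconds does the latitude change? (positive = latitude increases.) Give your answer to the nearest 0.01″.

Δφ = -7.39″

sin φ = 0.851400, cos φ = 0.524517, sin λ = 0.052040, cos λ = -0.998645.
North component: ΔN = −sin φ cos λ·ΔX − sin φ sin λ·ΔY + cos φ·ΔZ = −(0.851400)(-0.998645)(-529.2) − (0.851400)(0.052040)(-602.4) + (0.524517)(372.5) = -227.88 m.
1° of latitude spans 111000 m, so Δφ = -227.88 / 111000 × 3600 = -7.391″.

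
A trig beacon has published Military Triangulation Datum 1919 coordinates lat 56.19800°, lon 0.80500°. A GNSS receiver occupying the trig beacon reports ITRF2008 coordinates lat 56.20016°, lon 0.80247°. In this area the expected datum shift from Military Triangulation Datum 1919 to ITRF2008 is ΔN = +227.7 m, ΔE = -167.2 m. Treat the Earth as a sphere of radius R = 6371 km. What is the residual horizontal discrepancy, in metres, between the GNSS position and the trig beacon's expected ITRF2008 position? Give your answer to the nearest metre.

Observed coordinate differences: Δφ = +0.00216°, Δλ = -0.00253°.
Converting to metres (1° lat = 111195 m, cos φ = 0.556325): observed ΔN = 240.2 m, observed ΔE = -156.5 m.
Subtracting the expected shift leaves a residual of 240.2 − (227.7) = 12.5 m north and -156.5 − (-167.2) = 10.7 m east.
Residual distance = √(12.5² + 10.7²) = 16.4 m.

16 m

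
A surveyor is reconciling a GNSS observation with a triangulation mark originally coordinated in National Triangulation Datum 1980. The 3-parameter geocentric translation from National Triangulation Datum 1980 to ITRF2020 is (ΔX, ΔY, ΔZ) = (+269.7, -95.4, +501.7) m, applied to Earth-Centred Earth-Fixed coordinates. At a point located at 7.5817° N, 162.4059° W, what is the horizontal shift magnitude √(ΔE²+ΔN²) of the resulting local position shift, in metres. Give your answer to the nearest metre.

555 m

At φ = 7.5817°, λ = -162.4059°: sin φ = 0.131940, cos φ = 0.991258, sin λ = -0.302272, cos λ = -0.953222.
ΔE = −sin λ·ΔX + cos λ·ΔY = −(-0.302272)·(269.7) + (-0.953222)·(-95.4) = 172.46 m.
ΔN = −sin φ cos λ·ΔX − sin φ sin λ·ΔY + cos φ·ΔZ = −(0.131940)(-0.953222)(269.7) − (0.131940)(-0.302272)(-95.4) + (0.991258)(501.7) = 527.43 m.
Horizontal magnitude = √(ΔE² + ΔN²) = √(172.46² + 527.43²) = 554.91 m.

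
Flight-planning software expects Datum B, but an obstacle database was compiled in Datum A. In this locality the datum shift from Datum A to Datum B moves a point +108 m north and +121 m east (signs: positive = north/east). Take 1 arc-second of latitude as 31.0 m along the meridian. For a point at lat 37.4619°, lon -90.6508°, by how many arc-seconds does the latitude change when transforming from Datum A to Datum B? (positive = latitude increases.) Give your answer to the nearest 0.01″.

Δφ = 3.48″

1″ of latitude = 31.00 m, so Δφ = 108.0 / 31.00 = 3.484″.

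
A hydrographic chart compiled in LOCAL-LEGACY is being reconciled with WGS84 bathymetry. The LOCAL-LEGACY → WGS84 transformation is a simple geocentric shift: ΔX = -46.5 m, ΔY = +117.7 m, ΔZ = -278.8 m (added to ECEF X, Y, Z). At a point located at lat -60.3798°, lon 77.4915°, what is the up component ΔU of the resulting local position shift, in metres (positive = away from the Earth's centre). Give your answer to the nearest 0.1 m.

At φ = -60.3798°, λ = 77.4915°: sin φ = -0.869321, cos φ = 0.494248, sin λ = 0.976264, cos λ = 0.216584.
ΔU = cos φ cos λ·ΔX + cos φ sin λ·ΔY + sin φ·ΔZ = (0.494248)(0.216584)(-46.5) + (0.494248)(0.976264)(117.7) + (-0.869321)(-278.8) = 294.18 m.

ΔU = 294.2 m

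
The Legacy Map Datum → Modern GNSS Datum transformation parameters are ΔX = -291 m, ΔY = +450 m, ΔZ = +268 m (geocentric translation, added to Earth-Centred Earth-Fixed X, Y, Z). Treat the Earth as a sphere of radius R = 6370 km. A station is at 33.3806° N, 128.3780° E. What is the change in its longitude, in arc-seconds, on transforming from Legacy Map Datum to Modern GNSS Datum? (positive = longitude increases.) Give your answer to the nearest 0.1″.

Δλ = -2.0″

sin φ = 0.550198, cos φ = 0.835034, sin λ = 0.783932, cos λ = -0.620847.
East component: ΔE = −sin λ·ΔX + cos λ·ΔY = −(0.783932)(-291) + (-0.620847)(450) = -51.26 m.
1° of latitude spans πR/180 = 111177 m; at latitude φ, 1° of longitude spans that × cos φ = 92837.0 m, so Δλ = -51.26 / 92837.0 × 3600 = -1.988″.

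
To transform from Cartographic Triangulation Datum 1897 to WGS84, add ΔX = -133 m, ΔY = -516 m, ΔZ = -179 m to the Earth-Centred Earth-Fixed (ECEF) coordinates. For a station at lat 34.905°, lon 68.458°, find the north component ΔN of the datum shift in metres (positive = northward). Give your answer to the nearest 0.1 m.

ΔN = 155.8 m

The local north axis is (−sin φ cos λ, −sin φ sin λ, cos φ), giving ΔN = 27.944 + 274.640 − 146.798 = 155.79 m.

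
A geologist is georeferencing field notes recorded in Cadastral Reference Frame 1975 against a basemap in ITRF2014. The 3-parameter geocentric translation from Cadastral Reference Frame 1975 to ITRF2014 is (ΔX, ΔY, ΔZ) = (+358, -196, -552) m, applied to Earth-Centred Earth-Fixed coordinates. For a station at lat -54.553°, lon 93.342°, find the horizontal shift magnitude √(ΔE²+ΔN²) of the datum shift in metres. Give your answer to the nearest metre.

605 m

The local east axis at (φ, λ) is (−sin λ, cos λ, 0), so ΔE = −sin(93.342°)·358 + cos(93.342°)·(-196) = -345.97 m.
The local north axis is (−sin φ cos λ, −sin φ sin λ, cos φ), giving ΔN = -17.002 − 159.400 − 320.132 = -496.53 m.
Horizontal magnitude = √(ΔE² + ΔN²) = √((-345.97)² + (-496.53)²) = 605.18 m.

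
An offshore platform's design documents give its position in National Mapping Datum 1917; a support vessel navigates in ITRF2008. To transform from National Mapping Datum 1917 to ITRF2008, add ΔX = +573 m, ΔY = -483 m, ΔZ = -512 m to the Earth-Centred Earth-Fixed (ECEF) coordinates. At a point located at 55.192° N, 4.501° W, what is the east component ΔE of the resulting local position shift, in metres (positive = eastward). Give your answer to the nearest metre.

ΔE = -437 m

At φ = 55.192°, λ = -4.501°: sin φ = 0.821070, cos φ = 0.570828, sin λ = -0.078476, cos λ = 0.996916.
ΔE = −sin λ·ΔX + cos λ·ΔY = −(-0.078476)·(573) + (0.996916)·(-483) = -436.54 m.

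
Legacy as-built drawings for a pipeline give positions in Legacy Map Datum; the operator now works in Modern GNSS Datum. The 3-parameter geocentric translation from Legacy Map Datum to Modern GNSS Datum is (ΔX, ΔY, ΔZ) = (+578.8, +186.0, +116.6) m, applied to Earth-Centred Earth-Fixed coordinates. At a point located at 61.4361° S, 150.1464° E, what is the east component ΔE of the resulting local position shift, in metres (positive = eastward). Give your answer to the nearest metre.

ΔE = -449 m

The local east axis at (φ, λ) is (−sin λ, cos λ, 0), so ΔE = −sin(150.1464°)·578.8 + cos(150.1464°)·186.0 = -449.44 m.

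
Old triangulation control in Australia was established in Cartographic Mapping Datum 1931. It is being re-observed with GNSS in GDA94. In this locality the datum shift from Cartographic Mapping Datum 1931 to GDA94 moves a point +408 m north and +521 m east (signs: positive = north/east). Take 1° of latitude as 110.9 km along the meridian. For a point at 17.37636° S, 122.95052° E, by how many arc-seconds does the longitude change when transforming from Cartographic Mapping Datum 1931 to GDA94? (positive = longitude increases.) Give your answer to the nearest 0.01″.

Δλ = 17.72″

At latitude -17.37636°, cos φ = 0.954364.
1° of longitude at this latitude = 110.9 × cos φ = 105.84 km, so Δλ = 521.0 / 105838.9 = 0.0049226° = 17.721″.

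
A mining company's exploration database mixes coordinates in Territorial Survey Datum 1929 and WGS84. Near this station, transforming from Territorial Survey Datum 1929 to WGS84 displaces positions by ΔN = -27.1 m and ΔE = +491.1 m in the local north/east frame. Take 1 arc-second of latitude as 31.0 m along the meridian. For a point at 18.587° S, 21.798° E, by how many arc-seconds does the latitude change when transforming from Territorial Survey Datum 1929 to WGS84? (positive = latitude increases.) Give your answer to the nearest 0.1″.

Δφ = -0.9″

1″ of latitude = 31.00 m, so Δφ = -27.1 / 31.00 = -0.874″.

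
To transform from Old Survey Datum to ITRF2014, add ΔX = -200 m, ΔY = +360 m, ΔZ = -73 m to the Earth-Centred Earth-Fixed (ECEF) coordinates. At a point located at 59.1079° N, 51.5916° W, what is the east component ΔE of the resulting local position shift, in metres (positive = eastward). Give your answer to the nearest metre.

ΔE = 67 m

At φ = 59.1079°, λ = -51.5916°: sin φ = 0.858136, cos φ = 0.513423, sin λ = -0.783602, cos λ = 0.621263.
ΔE = −sin λ·ΔX + cos λ·ΔY = −(-0.783602)·(-200) + (0.621263)·(360) = 66.93 m.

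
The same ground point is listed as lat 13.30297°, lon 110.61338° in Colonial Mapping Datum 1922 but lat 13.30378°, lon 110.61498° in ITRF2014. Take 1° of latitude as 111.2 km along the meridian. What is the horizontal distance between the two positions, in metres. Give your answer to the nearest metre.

195 m

Δφ = 13.30378° − 13.30297° = +0.00081°; Δλ = 110.61498° − 110.61338° = +0.00160°.
ΔN = Δφ × 111200 = 90.1 m; ΔE = Δλ × 111200 × cos(13.30297°) = +0.00160 × 111200 × 0.973167 = 173.1 m.
Distance = √(ΔE² + ΔN²) = √(173.1² + 90.1²) = 195.2 m.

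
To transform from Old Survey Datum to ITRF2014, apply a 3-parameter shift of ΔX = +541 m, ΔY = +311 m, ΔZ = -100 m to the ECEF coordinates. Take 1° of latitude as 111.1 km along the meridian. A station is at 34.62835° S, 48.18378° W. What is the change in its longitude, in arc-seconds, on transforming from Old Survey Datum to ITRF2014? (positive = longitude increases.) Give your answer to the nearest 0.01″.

sin φ = -0.568251, cos φ = 0.822855, sin λ = -0.745287, cos λ = 0.666743.
East component: ΔE = −sin λ·ΔX + cos λ·ΔY = −(-0.745287)(541) + (0.666743)(311) = 610.56 m.
1° of latitude spans 111100 m; at latitude φ, 1° of longitude spans that × cos φ = 91419.2 m, so Δλ = 610.56 / 91419.2 × 3600 = 24.043″.

Δλ = 24.04″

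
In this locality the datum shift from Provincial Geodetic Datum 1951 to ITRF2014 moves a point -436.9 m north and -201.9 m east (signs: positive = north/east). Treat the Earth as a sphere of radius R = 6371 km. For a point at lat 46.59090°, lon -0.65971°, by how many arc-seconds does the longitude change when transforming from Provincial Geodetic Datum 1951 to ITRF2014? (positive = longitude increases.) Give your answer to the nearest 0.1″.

At latitude 46.59090°, cos φ = 0.687203.
One radian of longitude at latitude φ spans R cos φ, so Δλ = ΔE / (R cos φ) = -201.9 / (6371000 × 0.687203) = -4.6115e-05 rad = -9.512″.

Δλ = -9.5″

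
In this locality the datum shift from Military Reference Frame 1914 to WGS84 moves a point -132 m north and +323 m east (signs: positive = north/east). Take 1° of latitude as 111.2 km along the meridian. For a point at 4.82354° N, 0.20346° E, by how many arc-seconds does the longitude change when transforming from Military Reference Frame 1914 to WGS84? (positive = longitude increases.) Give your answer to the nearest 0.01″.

At latitude 4.82354°, cos φ = 0.996458.
1° of longitude at this latitude = 111.2 × cos φ = 110.81 km, so Δλ = 323.0 / 110806.2 = 0.0029150° = 10.494″.

Δλ = 10.49″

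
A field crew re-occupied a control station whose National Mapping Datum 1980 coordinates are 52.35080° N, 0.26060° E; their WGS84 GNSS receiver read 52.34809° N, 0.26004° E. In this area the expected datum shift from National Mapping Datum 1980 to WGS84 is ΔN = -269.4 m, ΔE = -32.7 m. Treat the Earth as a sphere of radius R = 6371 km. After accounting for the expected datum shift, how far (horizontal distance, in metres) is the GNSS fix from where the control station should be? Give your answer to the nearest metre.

Observed coordinate differences: Δφ = -0.00271°, Δλ = -0.00056°.
Converting to metres (1° lat = 111195 m, cos φ = 0.610825): observed ΔN = -301.3 m, observed ΔE = -38.0 m.
Subtracting the expected shift leaves a residual of -301.3 − (-269.4) = -31.9 m north and -38.0 − (-32.7) = -5.3 m east.
Residual distance = √((-31.9)² + (-5.3)²) = 32.4 m.

32 m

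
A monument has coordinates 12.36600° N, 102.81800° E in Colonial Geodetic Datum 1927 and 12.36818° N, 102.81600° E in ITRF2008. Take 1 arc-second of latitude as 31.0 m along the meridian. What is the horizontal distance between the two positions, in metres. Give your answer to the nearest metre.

Δφ = 12.36818° − 12.36600° = +0.00218°; Δλ = 102.81600° − 102.81800° = -0.00200°.
1° of latitude = 3600 × 31.00 = 111600 m.
ΔN = Δφ × 111600 = 243.3 m; ΔE = Δλ × 111600 × cos(12.36600°) = -0.00200 × 111600 × 0.976800 = -218.0 m.
Distance = √(ΔE² + ΔN²) = √((-218.0)² + 243.3²) = 326.7 m.

327 m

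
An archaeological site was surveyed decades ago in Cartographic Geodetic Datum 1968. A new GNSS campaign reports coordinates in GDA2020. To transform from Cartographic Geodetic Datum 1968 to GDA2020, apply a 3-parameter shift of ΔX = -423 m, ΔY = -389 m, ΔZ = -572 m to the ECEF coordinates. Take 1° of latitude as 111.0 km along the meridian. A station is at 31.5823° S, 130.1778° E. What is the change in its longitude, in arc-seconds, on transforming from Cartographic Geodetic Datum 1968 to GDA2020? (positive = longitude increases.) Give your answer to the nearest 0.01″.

sin φ = -0.523723, cos φ = 0.851889, sin λ = 0.764046, cos λ = -0.645162.
East component: ΔE = −sin λ·ΔX + cos λ·ΔY = −(0.764046)(-423) + (-0.645162)(-389) = 574.16 m.
1° of latitude spans 111000 m; at latitude φ, 1° of longitude spans that × cos φ = 94559.7 m, so Δλ = 574.16 / 94559.7 × 3600 = 21.859″.

Δλ = 21.86″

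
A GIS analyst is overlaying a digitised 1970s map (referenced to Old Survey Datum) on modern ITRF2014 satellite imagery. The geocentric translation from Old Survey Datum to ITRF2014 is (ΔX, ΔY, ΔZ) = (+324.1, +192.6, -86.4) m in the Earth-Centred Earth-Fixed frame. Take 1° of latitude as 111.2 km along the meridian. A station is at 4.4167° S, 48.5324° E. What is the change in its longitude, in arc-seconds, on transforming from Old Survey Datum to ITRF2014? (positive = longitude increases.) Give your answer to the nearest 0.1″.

sin φ = -0.077010, cos φ = 0.997030, sin λ = 0.749330, cos λ = 0.662196.
East component: ΔE = −sin λ·ΔX + cos λ·ΔY = −(0.749330)(324.1) + (0.662196)(192.6) = -115.32 m.
1° of latitude spans 111200 m; at latitude φ, 1° of longitude spans that × cos φ = 110869.8 m, so Δλ = -115.32 / 110869.8 × 3600 = -3.744″.

Δλ = -3.7″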